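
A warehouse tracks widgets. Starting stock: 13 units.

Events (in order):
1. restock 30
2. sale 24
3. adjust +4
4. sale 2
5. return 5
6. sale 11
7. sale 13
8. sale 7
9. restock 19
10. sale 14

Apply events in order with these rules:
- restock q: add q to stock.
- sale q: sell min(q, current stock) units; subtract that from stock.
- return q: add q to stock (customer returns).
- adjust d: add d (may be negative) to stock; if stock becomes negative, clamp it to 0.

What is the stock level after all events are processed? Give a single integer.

Answer: 5

Derivation:
Processing events:
Start: stock = 13
  Event 1 (restock 30): 13 + 30 = 43
  Event 2 (sale 24): sell min(24,43)=24. stock: 43 - 24 = 19. total_sold = 24
  Event 3 (adjust +4): 19 + 4 = 23
  Event 4 (sale 2): sell min(2,23)=2. stock: 23 - 2 = 21. total_sold = 26
  Event 5 (return 5): 21 + 5 = 26
  Event 6 (sale 11): sell min(11,26)=11. stock: 26 - 11 = 15. total_sold = 37
  Event 7 (sale 13): sell min(13,15)=13. stock: 15 - 13 = 2. total_sold = 50
  Event 8 (sale 7): sell min(7,2)=2. stock: 2 - 2 = 0. total_sold = 52
  Event 9 (restock 19): 0 + 19 = 19
  Event 10 (sale 14): sell min(14,19)=14. stock: 19 - 14 = 5. total_sold = 66
Final: stock = 5, total_sold = 66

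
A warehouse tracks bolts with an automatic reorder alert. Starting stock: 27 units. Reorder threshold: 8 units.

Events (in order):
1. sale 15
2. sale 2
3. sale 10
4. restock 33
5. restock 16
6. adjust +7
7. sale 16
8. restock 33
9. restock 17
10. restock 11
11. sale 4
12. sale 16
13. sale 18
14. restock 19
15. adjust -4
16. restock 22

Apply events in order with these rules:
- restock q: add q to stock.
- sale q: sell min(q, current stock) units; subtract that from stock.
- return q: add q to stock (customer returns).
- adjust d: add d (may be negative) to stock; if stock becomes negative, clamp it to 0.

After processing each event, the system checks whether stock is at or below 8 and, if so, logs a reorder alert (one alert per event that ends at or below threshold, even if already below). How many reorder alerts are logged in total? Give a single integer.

Answer: 1

Derivation:
Processing events:
Start: stock = 27
  Event 1 (sale 15): sell min(15,27)=15. stock: 27 - 15 = 12. total_sold = 15
  Event 2 (sale 2): sell min(2,12)=2. stock: 12 - 2 = 10. total_sold = 17
  Event 3 (sale 10): sell min(10,10)=10. stock: 10 - 10 = 0. total_sold = 27
  Event 4 (restock 33): 0 + 33 = 33
  Event 5 (restock 16): 33 + 16 = 49
  Event 6 (adjust +7): 49 + 7 = 56
  Event 7 (sale 16): sell min(16,56)=16. stock: 56 - 16 = 40. total_sold = 43
  Event 8 (restock 33): 40 + 33 = 73
  Event 9 (restock 17): 73 + 17 = 90
  Event 10 (restock 11): 90 + 11 = 101
  Event 11 (sale 4): sell min(4,101)=4. stock: 101 - 4 = 97. total_sold = 47
  Event 12 (sale 16): sell min(16,97)=16. stock: 97 - 16 = 81. total_sold = 63
  Event 13 (sale 18): sell min(18,81)=18. stock: 81 - 18 = 63. total_sold = 81
  Event 14 (restock 19): 63 + 19 = 82
  Event 15 (adjust -4): 82 + -4 = 78
  Event 16 (restock 22): 78 + 22 = 100
Final: stock = 100, total_sold = 81

Checking against threshold 8:
  After event 1: stock=12 > 8
  After event 2: stock=10 > 8
  After event 3: stock=0 <= 8 -> ALERT
  After event 4: stock=33 > 8
  After event 5: stock=49 > 8
  After event 6: stock=56 > 8
  After event 7: stock=40 > 8
  After event 8: stock=73 > 8
  After event 9: stock=90 > 8
  After event 10: stock=101 > 8
  After event 11: stock=97 > 8
  After event 12: stock=81 > 8
  After event 13: stock=63 > 8
  After event 14: stock=82 > 8
  After event 15: stock=78 > 8
  After event 16: stock=100 > 8
Alert events: [3]. Count = 1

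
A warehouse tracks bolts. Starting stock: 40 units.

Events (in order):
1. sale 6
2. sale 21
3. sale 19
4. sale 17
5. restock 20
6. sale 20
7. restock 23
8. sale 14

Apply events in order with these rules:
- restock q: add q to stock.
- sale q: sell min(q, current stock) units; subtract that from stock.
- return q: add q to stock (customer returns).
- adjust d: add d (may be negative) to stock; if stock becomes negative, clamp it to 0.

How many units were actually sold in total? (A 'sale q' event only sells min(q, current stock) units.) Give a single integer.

Processing events:
Start: stock = 40
  Event 1 (sale 6): sell min(6,40)=6. stock: 40 - 6 = 34. total_sold = 6
  Event 2 (sale 21): sell min(21,34)=21. stock: 34 - 21 = 13. total_sold = 27
  Event 3 (sale 19): sell min(19,13)=13. stock: 13 - 13 = 0. total_sold = 40
  Event 4 (sale 17): sell min(17,0)=0. stock: 0 - 0 = 0. total_sold = 40
  Event 5 (restock 20): 0 + 20 = 20
  Event 6 (sale 20): sell min(20,20)=20. stock: 20 - 20 = 0. total_sold = 60
  Event 7 (restock 23): 0 + 23 = 23
  Event 8 (sale 14): sell min(14,23)=14. stock: 23 - 14 = 9. total_sold = 74
Final: stock = 9, total_sold = 74

Answer: 74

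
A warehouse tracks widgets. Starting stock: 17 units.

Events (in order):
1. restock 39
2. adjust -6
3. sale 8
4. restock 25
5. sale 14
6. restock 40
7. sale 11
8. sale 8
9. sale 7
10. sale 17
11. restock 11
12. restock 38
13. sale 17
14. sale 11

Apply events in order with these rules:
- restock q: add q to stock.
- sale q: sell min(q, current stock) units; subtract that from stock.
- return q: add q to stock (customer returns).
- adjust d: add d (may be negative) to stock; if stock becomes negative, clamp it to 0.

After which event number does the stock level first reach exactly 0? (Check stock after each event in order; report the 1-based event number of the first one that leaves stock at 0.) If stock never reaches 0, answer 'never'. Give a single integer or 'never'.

Processing events:
Start: stock = 17
  Event 1 (restock 39): 17 + 39 = 56
  Event 2 (adjust -6): 56 + -6 = 50
  Event 3 (sale 8): sell min(8,50)=8. stock: 50 - 8 = 42. total_sold = 8
  Event 4 (restock 25): 42 + 25 = 67
  Event 5 (sale 14): sell min(14,67)=14. stock: 67 - 14 = 53. total_sold = 22
  Event 6 (restock 40): 53 + 40 = 93
  Event 7 (sale 11): sell min(11,93)=11. stock: 93 - 11 = 82. total_sold = 33
  Event 8 (sale 8): sell min(8,82)=8. stock: 82 - 8 = 74. total_sold = 41
  Event 9 (sale 7): sell min(7,74)=7. stock: 74 - 7 = 67. total_sold = 48
  Event 10 (sale 17): sell min(17,67)=17. stock: 67 - 17 = 50. total_sold = 65
  Event 11 (restock 11): 50 + 11 = 61
  Event 12 (restock 38): 61 + 38 = 99
  Event 13 (sale 17): sell min(17,99)=17. stock: 99 - 17 = 82. total_sold = 82
  Event 14 (sale 11): sell min(11,82)=11. stock: 82 - 11 = 71. total_sold = 93
Final: stock = 71, total_sold = 93

Stock never reaches 0.

Answer: never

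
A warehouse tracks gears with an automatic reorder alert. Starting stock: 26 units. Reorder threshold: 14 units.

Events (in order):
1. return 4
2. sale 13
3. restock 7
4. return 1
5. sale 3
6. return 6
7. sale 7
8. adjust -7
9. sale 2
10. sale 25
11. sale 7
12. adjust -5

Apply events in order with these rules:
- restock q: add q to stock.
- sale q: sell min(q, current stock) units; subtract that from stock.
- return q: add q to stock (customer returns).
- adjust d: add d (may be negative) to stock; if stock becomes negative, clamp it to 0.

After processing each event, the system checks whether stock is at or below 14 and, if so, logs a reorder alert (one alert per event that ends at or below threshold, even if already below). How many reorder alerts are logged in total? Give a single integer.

Answer: 5

Derivation:
Processing events:
Start: stock = 26
  Event 1 (return 4): 26 + 4 = 30
  Event 2 (sale 13): sell min(13,30)=13. stock: 30 - 13 = 17. total_sold = 13
  Event 3 (restock 7): 17 + 7 = 24
  Event 4 (return 1): 24 + 1 = 25
  Event 5 (sale 3): sell min(3,25)=3. stock: 25 - 3 = 22. total_sold = 16
  Event 6 (return 6): 22 + 6 = 28
  Event 7 (sale 7): sell min(7,28)=7. stock: 28 - 7 = 21. total_sold = 23
  Event 8 (adjust -7): 21 + -7 = 14
  Event 9 (sale 2): sell min(2,14)=2. stock: 14 - 2 = 12. total_sold = 25
  Event 10 (sale 25): sell min(25,12)=12. stock: 12 - 12 = 0. total_sold = 37
  Event 11 (sale 7): sell min(7,0)=0. stock: 0 - 0 = 0. total_sold = 37
  Event 12 (adjust -5): 0 + -5 = 0 (clamped to 0)
Final: stock = 0, total_sold = 37

Checking against threshold 14:
  After event 1: stock=30 > 14
  After event 2: stock=17 > 14
  After event 3: stock=24 > 14
  After event 4: stock=25 > 14
  After event 5: stock=22 > 14
  After event 6: stock=28 > 14
  After event 7: stock=21 > 14
  After event 8: stock=14 <= 14 -> ALERT
  After event 9: stock=12 <= 14 -> ALERT
  After event 10: stock=0 <= 14 -> ALERT
  After event 11: stock=0 <= 14 -> ALERT
  After event 12: stock=0 <= 14 -> ALERT
Alert events: [8, 9, 10, 11, 12]. Count = 5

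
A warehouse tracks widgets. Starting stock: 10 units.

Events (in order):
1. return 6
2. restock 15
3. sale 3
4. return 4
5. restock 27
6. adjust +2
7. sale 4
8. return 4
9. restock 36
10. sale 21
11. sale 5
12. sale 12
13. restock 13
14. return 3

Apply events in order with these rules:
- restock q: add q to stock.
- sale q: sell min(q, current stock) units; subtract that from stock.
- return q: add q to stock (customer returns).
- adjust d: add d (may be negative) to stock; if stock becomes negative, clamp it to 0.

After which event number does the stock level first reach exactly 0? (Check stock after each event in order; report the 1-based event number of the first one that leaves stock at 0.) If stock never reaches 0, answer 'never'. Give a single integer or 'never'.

Answer: never

Derivation:
Processing events:
Start: stock = 10
  Event 1 (return 6): 10 + 6 = 16
  Event 2 (restock 15): 16 + 15 = 31
  Event 3 (sale 3): sell min(3,31)=3. stock: 31 - 3 = 28. total_sold = 3
  Event 4 (return 4): 28 + 4 = 32
  Event 5 (restock 27): 32 + 27 = 59
  Event 6 (adjust +2): 59 + 2 = 61
  Event 7 (sale 4): sell min(4,61)=4. stock: 61 - 4 = 57. total_sold = 7
  Event 8 (return 4): 57 + 4 = 61
  Event 9 (restock 36): 61 + 36 = 97
  Event 10 (sale 21): sell min(21,97)=21. stock: 97 - 21 = 76. total_sold = 28
  Event 11 (sale 5): sell min(5,76)=5. stock: 76 - 5 = 71. total_sold = 33
  Event 12 (sale 12): sell min(12,71)=12. stock: 71 - 12 = 59. total_sold = 45
  Event 13 (restock 13): 59 + 13 = 72
  Event 14 (return 3): 72 + 3 = 75
Final: stock = 75, total_sold = 45

Stock never reaches 0.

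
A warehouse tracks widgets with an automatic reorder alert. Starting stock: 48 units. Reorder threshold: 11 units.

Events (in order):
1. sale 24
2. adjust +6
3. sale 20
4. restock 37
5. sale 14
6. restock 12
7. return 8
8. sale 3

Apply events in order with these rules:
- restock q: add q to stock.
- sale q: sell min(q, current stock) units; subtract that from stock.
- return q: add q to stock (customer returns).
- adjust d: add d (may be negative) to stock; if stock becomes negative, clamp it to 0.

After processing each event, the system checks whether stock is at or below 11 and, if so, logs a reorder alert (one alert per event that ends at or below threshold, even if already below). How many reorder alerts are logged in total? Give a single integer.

Processing events:
Start: stock = 48
  Event 1 (sale 24): sell min(24,48)=24. stock: 48 - 24 = 24. total_sold = 24
  Event 2 (adjust +6): 24 + 6 = 30
  Event 3 (sale 20): sell min(20,30)=20. stock: 30 - 20 = 10. total_sold = 44
  Event 4 (restock 37): 10 + 37 = 47
  Event 5 (sale 14): sell min(14,47)=14. stock: 47 - 14 = 33. total_sold = 58
  Event 6 (restock 12): 33 + 12 = 45
  Event 7 (return 8): 45 + 8 = 53
  Event 8 (sale 3): sell min(3,53)=3. stock: 53 - 3 = 50. total_sold = 61
Final: stock = 50, total_sold = 61

Checking against threshold 11:
  After event 1: stock=24 > 11
  After event 2: stock=30 > 11
  After event 3: stock=10 <= 11 -> ALERT
  After event 4: stock=47 > 11
  After event 5: stock=33 > 11
  After event 6: stock=45 > 11
  After event 7: stock=53 > 11
  After event 8: stock=50 > 11
Alert events: [3]. Count = 1

Answer: 1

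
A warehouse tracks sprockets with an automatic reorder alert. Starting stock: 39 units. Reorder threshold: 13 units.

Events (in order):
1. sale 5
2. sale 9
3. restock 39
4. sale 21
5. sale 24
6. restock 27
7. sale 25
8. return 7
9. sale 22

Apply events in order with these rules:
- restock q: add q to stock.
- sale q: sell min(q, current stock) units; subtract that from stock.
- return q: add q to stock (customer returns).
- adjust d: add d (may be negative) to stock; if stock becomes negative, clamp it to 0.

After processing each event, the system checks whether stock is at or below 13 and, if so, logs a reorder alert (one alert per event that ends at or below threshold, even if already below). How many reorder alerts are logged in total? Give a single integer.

Answer: 1

Derivation:
Processing events:
Start: stock = 39
  Event 1 (sale 5): sell min(5,39)=5. stock: 39 - 5 = 34. total_sold = 5
  Event 2 (sale 9): sell min(9,34)=9. stock: 34 - 9 = 25. total_sold = 14
  Event 3 (restock 39): 25 + 39 = 64
  Event 4 (sale 21): sell min(21,64)=21. stock: 64 - 21 = 43. total_sold = 35
  Event 5 (sale 24): sell min(24,43)=24. stock: 43 - 24 = 19. total_sold = 59
  Event 6 (restock 27): 19 + 27 = 46
  Event 7 (sale 25): sell min(25,46)=25. stock: 46 - 25 = 21. total_sold = 84
  Event 8 (return 7): 21 + 7 = 28
  Event 9 (sale 22): sell min(22,28)=22. stock: 28 - 22 = 6. total_sold = 106
Final: stock = 6, total_sold = 106

Checking against threshold 13:
  After event 1: stock=34 > 13
  After event 2: stock=25 > 13
  After event 3: stock=64 > 13
  After event 4: stock=43 > 13
  After event 5: stock=19 > 13
  After event 6: stock=46 > 13
  After event 7: stock=21 > 13
  After event 8: stock=28 > 13
  After event 9: stock=6 <= 13 -> ALERT
Alert events: [9]. Count = 1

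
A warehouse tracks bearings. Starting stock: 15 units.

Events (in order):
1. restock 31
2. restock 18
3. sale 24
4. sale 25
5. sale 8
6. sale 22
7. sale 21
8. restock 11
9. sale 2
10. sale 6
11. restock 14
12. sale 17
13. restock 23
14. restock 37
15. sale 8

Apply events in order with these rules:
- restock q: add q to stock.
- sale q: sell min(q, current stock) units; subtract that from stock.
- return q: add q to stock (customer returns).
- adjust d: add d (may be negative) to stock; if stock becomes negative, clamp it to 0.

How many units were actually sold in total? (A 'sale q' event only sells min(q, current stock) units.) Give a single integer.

Answer: 97

Derivation:
Processing events:
Start: stock = 15
  Event 1 (restock 31): 15 + 31 = 46
  Event 2 (restock 18): 46 + 18 = 64
  Event 3 (sale 24): sell min(24,64)=24. stock: 64 - 24 = 40. total_sold = 24
  Event 4 (sale 25): sell min(25,40)=25. stock: 40 - 25 = 15. total_sold = 49
  Event 5 (sale 8): sell min(8,15)=8. stock: 15 - 8 = 7. total_sold = 57
  Event 6 (sale 22): sell min(22,7)=7. stock: 7 - 7 = 0. total_sold = 64
  Event 7 (sale 21): sell min(21,0)=0. stock: 0 - 0 = 0. total_sold = 64
  Event 8 (restock 11): 0 + 11 = 11
  Event 9 (sale 2): sell min(2,11)=2. stock: 11 - 2 = 9. total_sold = 66
  Event 10 (sale 6): sell min(6,9)=6. stock: 9 - 6 = 3. total_sold = 72
  Event 11 (restock 14): 3 + 14 = 17
  Event 12 (sale 17): sell min(17,17)=17. stock: 17 - 17 = 0. total_sold = 89
  Event 13 (restock 23): 0 + 23 = 23
  Event 14 (restock 37): 23 + 37 = 60
  Event 15 (sale 8): sell min(8,60)=8. stock: 60 - 8 = 52. total_sold = 97
Final: stock = 52, total_sold = 97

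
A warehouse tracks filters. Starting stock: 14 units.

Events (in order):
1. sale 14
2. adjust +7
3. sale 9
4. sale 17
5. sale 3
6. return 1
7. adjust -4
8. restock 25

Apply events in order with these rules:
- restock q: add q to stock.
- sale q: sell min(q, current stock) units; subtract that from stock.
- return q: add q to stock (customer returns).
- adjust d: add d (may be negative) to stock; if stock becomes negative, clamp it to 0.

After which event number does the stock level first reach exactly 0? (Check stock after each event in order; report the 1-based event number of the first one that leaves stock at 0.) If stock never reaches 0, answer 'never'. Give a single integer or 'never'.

Answer: 1

Derivation:
Processing events:
Start: stock = 14
  Event 1 (sale 14): sell min(14,14)=14. stock: 14 - 14 = 0. total_sold = 14
  Event 2 (adjust +7): 0 + 7 = 7
  Event 3 (sale 9): sell min(9,7)=7. stock: 7 - 7 = 0. total_sold = 21
  Event 4 (sale 17): sell min(17,0)=0. stock: 0 - 0 = 0. total_sold = 21
  Event 5 (sale 3): sell min(3,0)=0. stock: 0 - 0 = 0. total_sold = 21
  Event 6 (return 1): 0 + 1 = 1
  Event 7 (adjust -4): 1 + -4 = 0 (clamped to 0)
  Event 8 (restock 25): 0 + 25 = 25
Final: stock = 25, total_sold = 21

First zero at event 1.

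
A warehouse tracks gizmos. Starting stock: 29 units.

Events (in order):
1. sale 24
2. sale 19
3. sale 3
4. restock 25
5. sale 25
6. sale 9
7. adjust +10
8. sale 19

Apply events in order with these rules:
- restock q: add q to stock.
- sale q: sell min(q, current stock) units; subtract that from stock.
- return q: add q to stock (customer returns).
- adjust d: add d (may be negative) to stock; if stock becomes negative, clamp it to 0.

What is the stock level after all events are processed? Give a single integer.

Processing events:
Start: stock = 29
  Event 1 (sale 24): sell min(24,29)=24. stock: 29 - 24 = 5. total_sold = 24
  Event 2 (sale 19): sell min(19,5)=5. stock: 5 - 5 = 0. total_sold = 29
  Event 3 (sale 3): sell min(3,0)=0. stock: 0 - 0 = 0. total_sold = 29
  Event 4 (restock 25): 0 + 25 = 25
  Event 5 (sale 25): sell min(25,25)=25. stock: 25 - 25 = 0. total_sold = 54
  Event 6 (sale 9): sell min(9,0)=0. stock: 0 - 0 = 0. total_sold = 54
  Event 7 (adjust +10): 0 + 10 = 10
  Event 8 (sale 19): sell min(19,10)=10. stock: 10 - 10 = 0. total_sold = 64
Final: stock = 0, total_sold = 64

Answer: 0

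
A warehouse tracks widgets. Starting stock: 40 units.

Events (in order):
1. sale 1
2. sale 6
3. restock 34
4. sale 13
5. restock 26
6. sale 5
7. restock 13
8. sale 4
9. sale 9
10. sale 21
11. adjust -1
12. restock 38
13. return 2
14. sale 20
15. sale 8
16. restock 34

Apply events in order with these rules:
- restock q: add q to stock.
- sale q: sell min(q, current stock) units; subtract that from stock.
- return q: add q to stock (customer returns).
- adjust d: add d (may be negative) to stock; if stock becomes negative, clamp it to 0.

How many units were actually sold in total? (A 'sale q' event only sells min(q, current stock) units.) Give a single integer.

Processing events:
Start: stock = 40
  Event 1 (sale 1): sell min(1,40)=1. stock: 40 - 1 = 39. total_sold = 1
  Event 2 (sale 6): sell min(6,39)=6. stock: 39 - 6 = 33. total_sold = 7
  Event 3 (restock 34): 33 + 34 = 67
  Event 4 (sale 13): sell min(13,67)=13. stock: 67 - 13 = 54. total_sold = 20
  Event 5 (restock 26): 54 + 26 = 80
  Event 6 (sale 5): sell min(5,80)=5. stock: 80 - 5 = 75. total_sold = 25
  Event 7 (restock 13): 75 + 13 = 88
  Event 8 (sale 4): sell min(4,88)=4. stock: 88 - 4 = 84. total_sold = 29
  Event 9 (sale 9): sell min(9,84)=9. stock: 84 - 9 = 75. total_sold = 38
  Event 10 (sale 21): sell min(21,75)=21. stock: 75 - 21 = 54. total_sold = 59
  Event 11 (adjust -1): 54 + -1 = 53
  Event 12 (restock 38): 53 + 38 = 91
  Event 13 (return 2): 91 + 2 = 93
  Event 14 (sale 20): sell min(20,93)=20. stock: 93 - 20 = 73. total_sold = 79
  Event 15 (sale 8): sell min(8,73)=8. stock: 73 - 8 = 65. total_sold = 87
  Event 16 (restock 34): 65 + 34 = 99
Final: stock = 99, total_sold = 87

Answer: 87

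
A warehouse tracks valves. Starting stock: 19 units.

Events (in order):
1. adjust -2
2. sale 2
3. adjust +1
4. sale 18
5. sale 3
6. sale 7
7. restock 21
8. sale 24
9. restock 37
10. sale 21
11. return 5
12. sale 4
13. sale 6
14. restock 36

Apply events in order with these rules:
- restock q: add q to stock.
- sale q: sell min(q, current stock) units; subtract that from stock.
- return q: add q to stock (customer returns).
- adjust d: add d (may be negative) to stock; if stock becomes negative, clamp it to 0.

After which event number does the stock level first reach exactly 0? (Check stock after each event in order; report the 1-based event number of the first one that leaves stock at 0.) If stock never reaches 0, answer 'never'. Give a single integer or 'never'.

Answer: 4

Derivation:
Processing events:
Start: stock = 19
  Event 1 (adjust -2): 19 + -2 = 17
  Event 2 (sale 2): sell min(2,17)=2. stock: 17 - 2 = 15. total_sold = 2
  Event 3 (adjust +1): 15 + 1 = 16
  Event 4 (sale 18): sell min(18,16)=16. stock: 16 - 16 = 0. total_sold = 18
  Event 5 (sale 3): sell min(3,0)=0. stock: 0 - 0 = 0. total_sold = 18
  Event 6 (sale 7): sell min(7,0)=0. stock: 0 - 0 = 0. total_sold = 18
  Event 7 (restock 21): 0 + 21 = 21
  Event 8 (sale 24): sell min(24,21)=21. stock: 21 - 21 = 0. total_sold = 39
  Event 9 (restock 37): 0 + 37 = 37
  Event 10 (sale 21): sell min(21,37)=21. stock: 37 - 21 = 16. total_sold = 60
  Event 11 (return 5): 16 + 5 = 21
  Event 12 (sale 4): sell min(4,21)=4. stock: 21 - 4 = 17. total_sold = 64
  Event 13 (sale 6): sell min(6,17)=6. stock: 17 - 6 = 11. total_sold = 70
  Event 14 (restock 36): 11 + 36 = 47
Final: stock = 47, total_sold = 70

First zero at event 4.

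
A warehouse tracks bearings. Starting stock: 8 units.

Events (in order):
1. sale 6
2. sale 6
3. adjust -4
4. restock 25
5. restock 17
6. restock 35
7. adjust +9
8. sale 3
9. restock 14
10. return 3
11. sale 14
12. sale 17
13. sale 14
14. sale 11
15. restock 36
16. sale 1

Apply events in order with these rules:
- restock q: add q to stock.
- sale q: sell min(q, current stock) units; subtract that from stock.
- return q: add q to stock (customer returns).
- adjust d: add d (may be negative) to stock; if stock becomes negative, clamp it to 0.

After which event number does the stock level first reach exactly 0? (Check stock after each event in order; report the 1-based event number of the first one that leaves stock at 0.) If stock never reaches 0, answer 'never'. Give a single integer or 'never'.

Processing events:
Start: stock = 8
  Event 1 (sale 6): sell min(6,8)=6. stock: 8 - 6 = 2. total_sold = 6
  Event 2 (sale 6): sell min(6,2)=2. stock: 2 - 2 = 0. total_sold = 8
  Event 3 (adjust -4): 0 + -4 = 0 (clamped to 0)
  Event 4 (restock 25): 0 + 25 = 25
  Event 5 (restock 17): 25 + 17 = 42
  Event 6 (restock 35): 42 + 35 = 77
  Event 7 (adjust +9): 77 + 9 = 86
  Event 8 (sale 3): sell min(3,86)=3. stock: 86 - 3 = 83. total_sold = 11
  Event 9 (restock 14): 83 + 14 = 97
  Event 10 (return 3): 97 + 3 = 100
  Event 11 (sale 14): sell min(14,100)=14. stock: 100 - 14 = 86. total_sold = 25
  Event 12 (sale 17): sell min(17,86)=17. stock: 86 - 17 = 69. total_sold = 42
  Event 13 (sale 14): sell min(14,69)=14. stock: 69 - 14 = 55. total_sold = 56
  Event 14 (sale 11): sell min(11,55)=11. stock: 55 - 11 = 44. total_sold = 67
  Event 15 (restock 36): 44 + 36 = 80
  Event 16 (sale 1): sell min(1,80)=1. stock: 80 - 1 = 79. total_sold = 68
Final: stock = 79, total_sold = 68

First zero at event 2.

Answer: 2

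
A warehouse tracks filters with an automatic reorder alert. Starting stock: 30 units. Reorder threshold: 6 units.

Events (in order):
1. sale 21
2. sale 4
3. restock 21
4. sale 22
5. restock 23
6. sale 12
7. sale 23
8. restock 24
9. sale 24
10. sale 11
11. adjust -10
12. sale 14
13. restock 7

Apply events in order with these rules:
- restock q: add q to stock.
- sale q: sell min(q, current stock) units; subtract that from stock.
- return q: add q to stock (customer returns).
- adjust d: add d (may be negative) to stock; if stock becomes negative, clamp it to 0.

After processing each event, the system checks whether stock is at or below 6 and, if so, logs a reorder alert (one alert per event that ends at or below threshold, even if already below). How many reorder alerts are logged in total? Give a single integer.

Answer: 7

Derivation:
Processing events:
Start: stock = 30
  Event 1 (sale 21): sell min(21,30)=21. stock: 30 - 21 = 9. total_sold = 21
  Event 2 (sale 4): sell min(4,9)=4. stock: 9 - 4 = 5. total_sold = 25
  Event 3 (restock 21): 5 + 21 = 26
  Event 4 (sale 22): sell min(22,26)=22. stock: 26 - 22 = 4. total_sold = 47
  Event 5 (restock 23): 4 + 23 = 27
  Event 6 (sale 12): sell min(12,27)=12. stock: 27 - 12 = 15. total_sold = 59
  Event 7 (sale 23): sell min(23,15)=15. stock: 15 - 15 = 0. total_sold = 74
  Event 8 (restock 24): 0 + 24 = 24
  Event 9 (sale 24): sell min(24,24)=24. stock: 24 - 24 = 0. total_sold = 98
  Event 10 (sale 11): sell min(11,0)=0. stock: 0 - 0 = 0. total_sold = 98
  Event 11 (adjust -10): 0 + -10 = 0 (clamped to 0)
  Event 12 (sale 14): sell min(14,0)=0. stock: 0 - 0 = 0. total_sold = 98
  Event 13 (restock 7): 0 + 7 = 7
Final: stock = 7, total_sold = 98

Checking against threshold 6:
  After event 1: stock=9 > 6
  After event 2: stock=5 <= 6 -> ALERT
  After event 3: stock=26 > 6
  After event 4: stock=4 <= 6 -> ALERT
  After event 5: stock=27 > 6
  After event 6: stock=15 > 6
  After event 7: stock=0 <= 6 -> ALERT
  After event 8: stock=24 > 6
  After event 9: stock=0 <= 6 -> ALERT
  After event 10: stock=0 <= 6 -> ALERT
  After event 11: stock=0 <= 6 -> ALERT
  After event 12: stock=0 <= 6 -> ALERT
  After event 13: stock=7 > 6
Alert events: [2, 4, 7, 9, 10, 11, 12]. Count = 7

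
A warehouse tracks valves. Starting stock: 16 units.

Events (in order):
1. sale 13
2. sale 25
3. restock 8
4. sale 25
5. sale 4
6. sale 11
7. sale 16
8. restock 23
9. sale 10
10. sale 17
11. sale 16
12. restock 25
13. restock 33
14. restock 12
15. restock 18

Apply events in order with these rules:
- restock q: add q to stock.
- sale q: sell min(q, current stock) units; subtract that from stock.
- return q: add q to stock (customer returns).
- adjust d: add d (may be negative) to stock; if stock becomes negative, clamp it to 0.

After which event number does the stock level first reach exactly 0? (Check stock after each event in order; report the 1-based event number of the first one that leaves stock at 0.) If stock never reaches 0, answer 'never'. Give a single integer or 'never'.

Answer: 2

Derivation:
Processing events:
Start: stock = 16
  Event 1 (sale 13): sell min(13,16)=13. stock: 16 - 13 = 3. total_sold = 13
  Event 2 (sale 25): sell min(25,3)=3. stock: 3 - 3 = 0. total_sold = 16
  Event 3 (restock 8): 0 + 8 = 8
  Event 4 (sale 25): sell min(25,8)=8. stock: 8 - 8 = 0. total_sold = 24
  Event 5 (sale 4): sell min(4,0)=0. stock: 0 - 0 = 0. total_sold = 24
  Event 6 (sale 11): sell min(11,0)=0. stock: 0 - 0 = 0. total_sold = 24
  Event 7 (sale 16): sell min(16,0)=0. stock: 0 - 0 = 0. total_sold = 24
  Event 8 (restock 23): 0 + 23 = 23
  Event 9 (sale 10): sell min(10,23)=10. stock: 23 - 10 = 13. total_sold = 34
  Event 10 (sale 17): sell min(17,13)=13. stock: 13 - 13 = 0. total_sold = 47
  Event 11 (sale 16): sell min(16,0)=0. stock: 0 - 0 = 0. total_sold = 47
  Event 12 (restock 25): 0 + 25 = 25
  Event 13 (restock 33): 25 + 33 = 58
  Event 14 (restock 12): 58 + 12 = 70
  Event 15 (restock 18): 70 + 18 = 88
Final: stock = 88, total_sold = 47

First zero at event 2.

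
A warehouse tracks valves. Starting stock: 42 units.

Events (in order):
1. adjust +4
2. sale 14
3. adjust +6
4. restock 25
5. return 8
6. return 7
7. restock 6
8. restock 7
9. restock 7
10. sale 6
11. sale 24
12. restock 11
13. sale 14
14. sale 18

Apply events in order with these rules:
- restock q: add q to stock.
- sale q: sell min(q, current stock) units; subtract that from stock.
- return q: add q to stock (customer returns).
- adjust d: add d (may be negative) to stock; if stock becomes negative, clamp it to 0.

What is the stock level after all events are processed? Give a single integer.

Answer: 47

Derivation:
Processing events:
Start: stock = 42
  Event 1 (adjust +4): 42 + 4 = 46
  Event 2 (sale 14): sell min(14,46)=14. stock: 46 - 14 = 32. total_sold = 14
  Event 3 (adjust +6): 32 + 6 = 38
  Event 4 (restock 25): 38 + 25 = 63
  Event 5 (return 8): 63 + 8 = 71
  Event 6 (return 7): 71 + 7 = 78
  Event 7 (restock 6): 78 + 6 = 84
  Event 8 (restock 7): 84 + 7 = 91
  Event 9 (restock 7): 91 + 7 = 98
  Event 10 (sale 6): sell min(6,98)=6. stock: 98 - 6 = 92. total_sold = 20
  Event 11 (sale 24): sell min(24,92)=24. stock: 92 - 24 = 68. total_sold = 44
  Event 12 (restock 11): 68 + 11 = 79
  Event 13 (sale 14): sell min(14,79)=14. stock: 79 - 14 = 65. total_sold = 58
  Event 14 (sale 18): sell min(18,65)=18. stock: 65 - 18 = 47. total_sold = 76
Final: stock = 47, total_sold = 76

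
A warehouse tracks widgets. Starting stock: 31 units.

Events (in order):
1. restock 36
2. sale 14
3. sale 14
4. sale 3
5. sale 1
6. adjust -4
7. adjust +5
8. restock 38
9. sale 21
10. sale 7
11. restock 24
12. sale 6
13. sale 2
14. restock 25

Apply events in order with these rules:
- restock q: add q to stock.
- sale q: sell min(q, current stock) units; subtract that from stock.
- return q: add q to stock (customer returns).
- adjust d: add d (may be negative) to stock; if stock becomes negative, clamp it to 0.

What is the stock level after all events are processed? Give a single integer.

Answer: 87

Derivation:
Processing events:
Start: stock = 31
  Event 1 (restock 36): 31 + 36 = 67
  Event 2 (sale 14): sell min(14,67)=14. stock: 67 - 14 = 53. total_sold = 14
  Event 3 (sale 14): sell min(14,53)=14. stock: 53 - 14 = 39. total_sold = 28
  Event 4 (sale 3): sell min(3,39)=3. stock: 39 - 3 = 36. total_sold = 31
  Event 5 (sale 1): sell min(1,36)=1. stock: 36 - 1 = 35. total_sold = 32
  Event 6 (adjust -4): 35 + -4 = 31
  Event 7 (adjust +5): 31 + 5 = 36
  Event 8 (restock 38): 36 + 38 = 74
  Event 9 (sale 21): sell min(21,74)=21. stock: 74 - 21 = 53. total_sold = 53
  Event 10 (sale 7): sell min(7,53)=7. stock: 53 - 7 = 46. total_sold = 60
  Event 11 (restock 24): 46 + 24 = 70
  Event 12 (sale 6): sell min(6,70)=6. stock: 70 - 6 = 64. total_sold = 66
  Event 13 (sale 2): sell min(2,64)=2. stock: 64 - 2 = 62. total_sold = 68
  Event 14 (restock 25): 62 + 25 = 87
Final: stock = 87, total_sold = 68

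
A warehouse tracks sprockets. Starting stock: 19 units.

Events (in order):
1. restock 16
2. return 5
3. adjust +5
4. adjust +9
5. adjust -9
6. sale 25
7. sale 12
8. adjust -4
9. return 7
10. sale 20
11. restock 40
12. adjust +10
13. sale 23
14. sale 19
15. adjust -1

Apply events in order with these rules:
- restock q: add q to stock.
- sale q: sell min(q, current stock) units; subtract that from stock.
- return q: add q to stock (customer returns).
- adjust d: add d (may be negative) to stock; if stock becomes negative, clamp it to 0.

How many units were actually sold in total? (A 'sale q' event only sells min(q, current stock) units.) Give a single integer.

Processing events:
Start: stock = 19
  Event 1 (restock 16): 19 + 16 = 35
  Event 2 (return 5): 35 + 5 = 40
  Event 3 (adjust +5): 40 + 5 = 45
  Event 4 (adjust +9): 45 + 9 = 54
  Event 5 (adjust -9): 54 + -9 = 45
  Event 6 (sale 25): sell min(25,45)=25. stock: 45 - 25 = 20. total_sold = 25
  Event 7 (sale 12): sell min(12,20)=12. stock: 20 - 12 = 8. total_sold = 37
  Event 8 (adjust -4): 8 + -4 = 4
  Event 9 (return 7): 4 + 7 = 11
  Event 10 (sale 20): sell min(20,11)=11. stock: 11 - 11 = 0. total_sold = 48
  Event 11 (restock 40): 0 + 40 = 40
  Event 12 (adjust +10): 40 + 10 = 50
  Event 13 (sale 23): sell min(23,50)=23. stock: 50 - 23 = 27. total_sold = 71
  Event 14 (sale 19): sell min(19,27)=19. stock: 27 - 19 = 8. total_sold = 90
  Event 15 (adjust -1): 8 + -1 = 7
Final: stock = 7, total_sold = 90

Answer: 90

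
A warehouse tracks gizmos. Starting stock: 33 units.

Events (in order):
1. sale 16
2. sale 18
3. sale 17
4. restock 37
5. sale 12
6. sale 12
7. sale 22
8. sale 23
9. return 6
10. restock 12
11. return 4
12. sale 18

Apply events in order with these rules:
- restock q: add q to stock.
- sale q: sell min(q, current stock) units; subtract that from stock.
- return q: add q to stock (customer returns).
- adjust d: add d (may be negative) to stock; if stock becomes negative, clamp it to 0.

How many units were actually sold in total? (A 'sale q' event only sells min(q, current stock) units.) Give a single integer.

Answer: 88

Derivation:
Processing events:
Start: stock = 33
  Event 1 (sale 16): sell min(16,33)=16. stock: 33 - 16 = 17. total_sold = 16
  Event 2 (sale 18): sell min(18,17)=17. stock: 17 - 17 = 0. total_sold = 33
  Event 3 (sale 17): sell min(17,0)=0. stock: 0 - 0 = 0. total_sold = 33
  Event 4 (restock 37): 0 + 37 = 37
  Event 5 (sale 12): sell min(12,37)=12. stock: 37 - 12 = 25. total_sold = 45
  Event 6 (sale 12): sell min(12,25)=12. stock: 25 - 12 = 13. total_sold = 57
  Event 7 (sale 22): sell min(22,13)=13. stock: 13 - 13 = 0. total_sold = 70
  Event 8 (sale 23): sell min(23,0)=0. stock: 0 - 0 = 0. total_sold = 70
  Event 9 (return 6): 0 + 6 = 6
  Event 10 (restock 12): 6 + 12 = 18
  Event 11 (return 4): 18 + 4 = 22
  Event 12 (sale 18): sell min(18,22)=18. stock: 22 - 18 = 4. total_sold = 88
Final: stock = 4, total_sold = 88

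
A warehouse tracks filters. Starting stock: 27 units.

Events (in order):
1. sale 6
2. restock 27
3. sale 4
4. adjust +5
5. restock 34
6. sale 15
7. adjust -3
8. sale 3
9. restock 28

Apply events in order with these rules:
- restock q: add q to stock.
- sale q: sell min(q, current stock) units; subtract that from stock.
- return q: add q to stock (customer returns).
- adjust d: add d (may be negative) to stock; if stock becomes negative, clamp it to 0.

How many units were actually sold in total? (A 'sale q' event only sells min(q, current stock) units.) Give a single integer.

Answer: 28

Derivation:
Processing events:
Start: stock = 27
  Event 1 (sale 6): sell min(6,27)=6. stock: 27 - 6 = 21. total_sold = 6
  Event 2 (restock 27): 21 + 27 = 48
  Event 3 (sale 4): sell min(4,48)=4. stock: 48 - 4 = 44. total_sold = 10
  Event 4 (adjust +5): 44 + 5 = 49
  Event 5 (restock 34): 49 + 34 = 83
  Event 6 (sale 15): sell min(15,83)=15. stock: 83 - 15 = 68. total_sold = 25
  Event 7 (adjust -3): 68 + -3 = 65
  Event 8 (sale 3): sell min(3,65)=3. stock: 65 - 3 = 62. total_sold = 28
  Event 9 (restock 28): 62 + 28 = 90
Final: stock = 90, total_sold = 28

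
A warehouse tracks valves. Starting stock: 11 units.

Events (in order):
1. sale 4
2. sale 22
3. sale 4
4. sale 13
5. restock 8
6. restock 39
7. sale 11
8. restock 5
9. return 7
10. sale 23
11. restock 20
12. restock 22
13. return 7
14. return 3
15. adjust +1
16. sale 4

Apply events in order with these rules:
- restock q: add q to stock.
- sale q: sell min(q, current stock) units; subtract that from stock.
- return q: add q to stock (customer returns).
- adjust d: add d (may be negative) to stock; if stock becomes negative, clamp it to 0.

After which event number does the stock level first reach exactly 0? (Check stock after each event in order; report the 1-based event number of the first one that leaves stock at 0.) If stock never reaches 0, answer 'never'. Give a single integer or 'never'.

Processing events:
Start: stock = 11
  Event 1 (sale 4): sell min(4,11)=4. stock: 11 - 4 = 7. total_sold = 4
  Event 2 (sale 22): sell min(22,7)=7. stock: 7 - 7 = 0. total_sold = 11
  Event 3 (sale 4): sell min(4,0)=0. stock: 0 - 0 = 0. total_sold = 11
  Event 4 (sale 13): sell min(13,0)=0. stock: 0 - 0 = 0. total_sold = 11
  Event 5 (restock 8): 0 + 8 = 8
  Event 6 (restock 39): 8 + 39 = 47
  Event 7 (sale 11): sell min(11,47)=11. stock: 47 - 11 = 36. total_sold = 22
  Event 8 (restock 5): 36 + 5 = 41
  Event 9 (return 7): 41 + 7 = 48
  Event 10 (sale 23): sell min(23,48)=23. stock: 48 - 23 = 25. total_sold = 45
  Event 11 (restock 20): 25 + 20 = 45
  Event 12 (restock 22): 45 + 22 = 67
  Event 13 (return 7): 67 + 7 = 74
  Event 14 (return 3): 74 + 3 = 77
  Event 15 (adjust +1): 77 + 1 = 78
  Event 16 (sale 4): sell min(4,78)=4. stock: 78 - 4 = 74. total_sold = 49
Final: stock = 74, total_sold = 49

First zero at event 2.

Answer: 2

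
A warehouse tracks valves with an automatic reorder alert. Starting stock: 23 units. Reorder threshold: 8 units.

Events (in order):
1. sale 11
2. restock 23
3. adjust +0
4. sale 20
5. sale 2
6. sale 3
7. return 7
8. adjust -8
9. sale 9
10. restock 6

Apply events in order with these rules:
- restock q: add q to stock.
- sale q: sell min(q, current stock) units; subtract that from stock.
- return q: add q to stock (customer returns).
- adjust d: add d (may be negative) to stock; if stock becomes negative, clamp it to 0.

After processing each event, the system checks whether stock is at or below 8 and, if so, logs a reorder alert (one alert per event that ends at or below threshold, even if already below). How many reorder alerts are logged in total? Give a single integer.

Answer: 2

Derivation:
Processing events:
Start: stock = 23
  Event 1 (sale 11): sell min(11,23)=11. stock: 23 - 11 = 12. total_sold = 11
  Event 2 (restock 23): 12 + 23 = 35
  Event 3 (adjust +0): 35 + 0 = 35
  Event 4 (sale 20): sell min(20,35)=20. stock: 35 - 20 = 15. total_sold = 31
  Event 5 (sale 2): sell min(2,15)=2. stock: 15 - 2 = 13. total_sold = 33
  Event 6 (sale 3): sell min(3,13)=3. stock: 13 - 3 = 10. total_sold = 36
  Event 7 (return 7): 10 + 7 = 17
  Event 8 (adjust -8): 17 + -8 = 9
  Event 9 (sale 9): sell min(9,9)=9. stock: 9 - 9 = 0. total_sold = 45
  Event 10 (restock 6): 0 + 6 = 6
Final: stock = 6, total_sold = 45

Checking against threshold 8:
  After event 1: stock=12 > 8
  After event 2: stock=35 > 8
  After event 3: stock=35 > 8
  After event 4: stock=15 > 8
  After event 5: stock=13 > 8
  After event 6: stock=10 > 8
  After event 7: stock=17 > 8
  After event 8: stock=9 > 8
  After event 9: stock=0 <= 8 -> ALERT
  After event 10: stock=6 <= 8 -> ALERT
Alert events: [9, 10]. Count = 2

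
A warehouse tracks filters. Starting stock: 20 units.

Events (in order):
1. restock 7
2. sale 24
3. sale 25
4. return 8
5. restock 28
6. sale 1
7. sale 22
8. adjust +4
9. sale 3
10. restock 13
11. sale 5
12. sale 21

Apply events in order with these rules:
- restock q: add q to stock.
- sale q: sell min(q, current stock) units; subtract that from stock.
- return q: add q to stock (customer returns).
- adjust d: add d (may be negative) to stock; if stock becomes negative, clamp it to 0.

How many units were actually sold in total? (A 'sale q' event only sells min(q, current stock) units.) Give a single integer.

Processing events:
Start: stock = 20
  Event 1 (restock 7): 20 + 7 = 27
  Event 2 (sale 24): sell min(24,27)=24. stock: 27 - 24 = 3. total_sold = 24
  Event 3 (sale 25): sell min(25,3)=3. stock: 3 - 3 = 0. total_sold = 27
  Event 4 (return 8): 0 + 8 = 8
  Event 5 (restock 28): 8 + 28 = 36
  Event 6 (sale 1): sell min(1,36)=1. stock: 36 - 1 = 35. total_sold = 28
  Event 7 (sale 22): sell min(22,35)=22. stock: 35 - 22 = 13. total_sold = 50
  Event 8 (adjust +4): 13 + 4 = 17
  Event 9 (sale 3): sell min(3,17)=3. stock: 17 - 3 = 14. total_sold = 53
  Event 10 (restock 13): 14 + 13 = 27
  Event 11 (sale 5): sell min(5,27)=5. stock: 27 - 5 = 22. total_sold = 58
  Event 12 (sale 21): sell min(21,22)=21. stock: 22 - 21 = 1. total_sold = 79
Final: stock = 1, total_sold = 79

Answer: 79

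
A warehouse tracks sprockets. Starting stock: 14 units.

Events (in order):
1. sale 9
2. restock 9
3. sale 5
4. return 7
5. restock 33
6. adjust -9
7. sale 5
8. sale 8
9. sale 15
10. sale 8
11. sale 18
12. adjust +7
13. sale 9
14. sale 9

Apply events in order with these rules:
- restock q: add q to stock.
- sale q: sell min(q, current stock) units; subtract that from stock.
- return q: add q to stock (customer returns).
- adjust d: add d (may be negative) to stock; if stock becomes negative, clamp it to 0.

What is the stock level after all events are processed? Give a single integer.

Answer: 0

Derivation:
Processing events:
Start: stock = 14
  Event 1 (sale 9): sell min(9,14)=9. stock: 14 - 9 = 5. total_sold = 9
  Event 2 (restock 9): 5 + 9 = 14
  Event 3 (sale 5): sell min(5,14)=5. stock: 14 - 5 = 9. total_sold = 14
  Event 4 (return 7): 9 + 7 = 16
  Event 5 (restock 33): 16 + 33 = 49
  Event 6 (adjust -9): 49 + -9 = 40
  Event 7 (sale 5): sell min(5,40)=5. stock: 40 - 5 = 35. total_sold = 19
  Event 8 (sale 8): sell min(8,35)=8. stock: 35 - 8 = 27. total_sold = 27
  Event 9 (sale 15): sell min(15,27)=15. stock: 27 - 15 = 12. total_sold = 42
  Event 10 (sale 8): sell min(8,12)=8. stock: 12 - 8 = 4. total_sold = 50
  Event 11 (sale 18): sell min(18,4)=4. stock: 4 - 4 = 0. total_sold = 54
  Event 12 (adjust +7): 0 + 7 = 7
  Event 13 (sale 9): sell min(9,7)=7. stock: 7 - 7 = 0. total_sold = 61
  Event 14 (sale 9): sell min(9,0)=0. stock: 0 - 0 = 0. total_sold = 61
Final: stock = 0, total_sold = 61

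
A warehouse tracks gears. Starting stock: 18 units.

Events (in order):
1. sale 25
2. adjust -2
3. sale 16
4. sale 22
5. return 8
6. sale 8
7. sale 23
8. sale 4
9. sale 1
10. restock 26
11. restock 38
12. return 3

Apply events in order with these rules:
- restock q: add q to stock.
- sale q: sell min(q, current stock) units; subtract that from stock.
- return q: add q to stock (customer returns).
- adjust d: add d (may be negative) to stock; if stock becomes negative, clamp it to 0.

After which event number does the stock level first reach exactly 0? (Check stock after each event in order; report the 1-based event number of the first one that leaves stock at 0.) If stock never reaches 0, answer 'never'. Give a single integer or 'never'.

Processing events:
Start: stock = 18
  Event 1 (sale 25): sell min(25,18)=18. stock: 18 - 18 = 0. total_sold = 18
  Event 2 (adjust -2): 0 + -2 = 0 (clamped to 0)
  Event 3 (sale 16): sell min(16,0)=0. stock: 0 - 0 = 0. total_sold = 18
  Event 4 (sale 22): sell min(22,0)=0. stock: 0 - 0 = 0. total_sold = 18
  Event 5 (return 8): 0 + 8 = 8
  Event 6 (sale 8): sell min(8,8)=8. stock: 8 - 8 = 0. total_sold = 26
  Event 7 (sale 23): sell min(23,0)=0. stock: 0 - 0 = 0. total_sold = 26
  Event 8 (sale 4): sell min(4,0)=0. stock: 0 - 0 = 0. total_sold = 26
  Event 9 (sale 1): sell min(1,0)=0. stock: 0 - 0 = 0. total_sold = 26
  Event 10 (restock 26): 0 + 26 = 26
  Event 11 (restock 38): 26 + 38 = 64
  Event 12 (return 3): 64 + 3 = 67
Final: stock = 67, total_sold = 26

First zero at event 1.

Answer: 1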